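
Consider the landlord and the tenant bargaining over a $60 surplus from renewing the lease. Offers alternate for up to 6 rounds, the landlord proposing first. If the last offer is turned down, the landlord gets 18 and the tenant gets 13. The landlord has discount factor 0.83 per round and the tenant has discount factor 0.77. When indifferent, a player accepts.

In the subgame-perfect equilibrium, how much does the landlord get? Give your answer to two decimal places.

Round 6 (the tenant proposes): the landlord gets 18 if talks fail, so the tenant offers 18 and keeps 42.
Round 5 (the landlord proposes): the tenant can get 42 next round, worth 0.77 × 42 = 32.34 now, so the landlord offers 32.34, keeping 27.66.
Round 4 (the tenant proposes): the landlord can get 27.66 next round, worth 0.83 × 27.66 = 22.9578 now, so the tenant offers 22.9578, keeping 37.0422.
Round 3 (the landlord proposes): the tenant can get 37.0422 next round, worth 0.77 × 37.0422 = 28.522494 now. The landlord offers 28.522494 and keeps 60 − 28.522494 = 31.477506.
Round 2 (the tenant proposes): the landlord can get 31.477506 next round, worth 0.83 × 31.477506 = 26.12632998 now; the tenant offers that and keeps 33.87367002.
Round 1 (the landlord proposes): the tenant can get 33.87367002 next round, worth 0.77 × 33.87367002 = 26.0827259154 now. The landlord offers 26.0827259154 and keeps 60 − 26.0827259154 = 33.9172740846.

33.92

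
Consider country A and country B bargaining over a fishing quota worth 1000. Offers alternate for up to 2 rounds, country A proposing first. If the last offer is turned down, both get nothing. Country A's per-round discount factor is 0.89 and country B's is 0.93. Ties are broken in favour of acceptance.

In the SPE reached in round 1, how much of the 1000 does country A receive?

70

Solve by backward induction from round 2.
Round 2 (country B proposes): rejection yields 0 for country A; country B offers 0 and keeps 1000.
Round 1 (country A proposes): country B can get 1000 next round, worth 0.93 × 1000 = 930 now. Country A offers 930 and keeps 1000 − 930 = 70.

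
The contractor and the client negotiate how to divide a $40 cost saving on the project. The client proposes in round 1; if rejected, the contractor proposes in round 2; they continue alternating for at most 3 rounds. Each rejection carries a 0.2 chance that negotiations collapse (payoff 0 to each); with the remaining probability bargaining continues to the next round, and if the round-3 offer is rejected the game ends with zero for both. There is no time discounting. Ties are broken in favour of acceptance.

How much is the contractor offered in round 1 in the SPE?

Round 3 (the client proposes): rejection yields 0 for the contractor; the client offers 0 and keeps 40.
Round 2 (the contractor proposes): rejecting gives the client an expected 0.8 × 40 = 32. The contractor offers 32 and keeps 40 − 32 = 8.
Round 1 (the client proposes): rejecting gives the contractor an expected 0.8 × 8 = 6.4, so the client offers 6.4, keeping 33.6.

6.4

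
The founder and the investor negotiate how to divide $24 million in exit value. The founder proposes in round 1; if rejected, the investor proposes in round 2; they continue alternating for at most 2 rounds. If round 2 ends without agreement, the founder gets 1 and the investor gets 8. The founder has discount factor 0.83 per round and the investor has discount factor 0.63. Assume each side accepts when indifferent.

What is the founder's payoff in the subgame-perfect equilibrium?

Work backward from the last round.
Round 2 (the investor proposes): the founder gets 1 if talks fail, so the investor offers 1 and keeps 23.
Round 1 (the founder proposes): the investor can get 23 next round, worth 0.63 × 23 = 14.49 now; the founder offers that and keeps 9.51.

9.51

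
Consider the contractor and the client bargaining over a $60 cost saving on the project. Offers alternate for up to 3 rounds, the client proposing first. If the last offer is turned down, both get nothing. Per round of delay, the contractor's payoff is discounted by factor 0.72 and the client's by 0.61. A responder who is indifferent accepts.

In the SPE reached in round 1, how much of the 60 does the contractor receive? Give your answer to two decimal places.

16.85

Round 3 (the client proposes): rejection yields 0 for the contractor; the client offers 0 and keeps 60.
Round 2 (the contractor proposes): the client can get 60 next round, worth 0.61 × 60 = 36.6 now; the contractor offers that and keeps 23.4.
Round 1 (the client proposes): the contractor can get 23.4 next round, worth 0.72 × 23.4 = 16.848 now; the client offers that and keeps 43.152.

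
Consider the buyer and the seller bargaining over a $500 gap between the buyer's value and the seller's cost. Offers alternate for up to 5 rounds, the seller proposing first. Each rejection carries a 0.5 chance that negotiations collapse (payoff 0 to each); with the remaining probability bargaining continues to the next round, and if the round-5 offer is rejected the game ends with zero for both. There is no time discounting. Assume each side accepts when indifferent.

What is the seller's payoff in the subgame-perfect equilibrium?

By backward induction:
Round 5 (the seller proposes): the buyer will accept anything ≥ 0, so the seller offers 0 and keeps 500.
Round 4 (the buyer proposes): rejecting gives the seller an expected 0.5 × 500 = 250; the buyer offers that and keeps 250.
Round 3 (the seller proposes): rejecting gives the buyer an expected 0.5 × 250 = 125; the seller offers that and keeps 375.
Round 2 (the buyer proposes): rejecting gives the seller an expected 0.5 × 375 = 187.5; the buyer offers that and keeps 312.5.
Round 1 (the seller proposes): rejecting gives the buyer an expected 0.5 × 312.5 = 156.25; the seller offers that and keeps 343.75.

343.75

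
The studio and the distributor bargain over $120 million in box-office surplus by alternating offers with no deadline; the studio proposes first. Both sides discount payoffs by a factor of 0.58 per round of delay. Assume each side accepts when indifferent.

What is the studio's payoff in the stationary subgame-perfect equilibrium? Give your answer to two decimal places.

75.95

When the studio proposes, the distributor accepts any offer worth at least 0.58 times what the distributor would get by proposing next round; and vice versa.
This gives x = 120 − 0.58y and y = 120 − 0.58x, where x and y are each side's share when it proposes.
Hence (1 − 0.58·0.58)x = 120(1 − 0.58), i.e. 0.6636·x = 50.4.
x ≈ 75.9494; the distributor's share is 120 − x ≈ 44.0506.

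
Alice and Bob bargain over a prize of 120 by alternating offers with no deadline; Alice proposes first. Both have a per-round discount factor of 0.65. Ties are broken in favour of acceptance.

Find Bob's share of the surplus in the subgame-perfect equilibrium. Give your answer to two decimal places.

Let x be Alice's share when Alice proposes and y be Bob's share when Bob proposes.
Bob accepts iff offered ≥ 0.65·y, so x = 120 − 0.65y. Symmetrically y = 120 − 0.65x.
Substituting: x = 120 − 0.65(120 − 0.65x), giving x(1 − 0.65·0.65) = 120(1 − 0.65).
So x = 120 × 0.35 / 0.5775 ≈ 72.7273, and Bob receives 120 − x ≈ 47.2727.

47.27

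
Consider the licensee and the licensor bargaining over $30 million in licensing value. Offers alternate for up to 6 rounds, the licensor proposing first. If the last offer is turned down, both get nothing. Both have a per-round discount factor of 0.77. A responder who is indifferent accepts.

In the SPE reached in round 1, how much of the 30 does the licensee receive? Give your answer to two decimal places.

16.58

Work backward from the last round.
Round 6 (the licensee proposes): rejection yields 0 for the licensor; the licensee offers 0 and keeps 30.
Round 5 (the licensor proposes): the licensee can get 30 next round, worth 0.77 × 30 = 23.1 now. The licensor offers 23.1 and keeps 30 − 23.1 = 6.9.
Round 4 (the licensee proposes): the licensor can get 6.9 next round, worth 0.77 × 6.9 = 5.313 now, so the licensee offers 5.313, keeping 24.687.
Round 3 (the licensor proposes): the licensee can get 24.687 next round, worth 0.77 × 24.687 = 19.00899 now; the licensor offers that and keeps 10.99101.
Round 2 (the licensee proposes): the licensor can get 10.99101 next round, worth 0.77 × 10.99101 = 8.4630777 now, so the licensee offers 8.4630777, keeping 21.5369223.
Round 1 (the licensor proposes): the licensee can get 21.5369223 next round, worth 0.77 × 21.5369223 = 16.583430171 now. The licensor offers 16.583430171 and keeps 30 − 16.583430171 = 13.416569829.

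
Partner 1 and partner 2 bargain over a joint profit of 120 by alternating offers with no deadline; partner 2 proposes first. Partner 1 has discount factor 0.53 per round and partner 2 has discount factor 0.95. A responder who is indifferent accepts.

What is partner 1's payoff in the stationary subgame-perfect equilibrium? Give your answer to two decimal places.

Let x be partner 2's share when partner 2 proposes and y be partner 1's share when partner 1 proposes.
Partner 1 accepts iff offered ≥ 0.53·y, so x = 120 − 0.53y. Symmetrically y = 120 − 0.95x.
Substituting: x = 120 − 0.53(120 − 0.95x), giving x(1 − 0.95·0.53) = 120(1 − 0.53).
So x = 120 × 0.47 / 0.4965 ≈ 113.5952, and partner 1 receives 120 − x ≈ 6.4048.

6.40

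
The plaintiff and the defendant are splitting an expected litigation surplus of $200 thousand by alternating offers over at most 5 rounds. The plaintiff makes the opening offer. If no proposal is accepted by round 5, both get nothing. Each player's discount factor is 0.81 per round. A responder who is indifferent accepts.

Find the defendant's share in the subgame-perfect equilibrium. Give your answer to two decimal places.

50.97

Round 5 (the plaintiff proposes): rejection yields 0 for the defendant; the plaintiff offers 0 and keeps 200.
Round 4 (the defendant proposes): the plaintiff can get 200 next round, worth 0.81 × 200 = 162 now; the defendant offers that and keeps 38.
Round 3 (the plaintiff proposes): the defendant can get 38 next round, worth 0.81 × 38 = 30.78 now, so the plaintiff offers 30.78, keeping 169.22.
Round 2 (the defendant proposes): the plaintiff can get 169.22 next round, worth 0.81 × 169.22 = 137.0682 now; the defendant offers that and keeps 62.9318.
Round 1 (the plaintiff proposes): the defendant can get 62.9318 next round, worth 0.81 × 62.9318 = 50.974758 now; the plaintiff offers that and keeps 149.025242.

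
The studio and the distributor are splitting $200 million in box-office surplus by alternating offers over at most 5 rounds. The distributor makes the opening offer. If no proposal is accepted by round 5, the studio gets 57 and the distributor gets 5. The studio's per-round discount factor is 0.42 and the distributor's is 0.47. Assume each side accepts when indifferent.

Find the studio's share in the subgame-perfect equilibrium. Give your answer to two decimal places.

55.53

Round 5 (the distributor proposes): the studio gets 57 if talks fail, so the distributor offers 57 and keeps 143.
Round 4 (the studio proposes): the distributor can get 143 next round, worth 0.47 × 143 = 67.21 now. The studio offers 67.21 and keeps 200 − 67.21 = 132.79.
Round 3 (the distributor proposes): the studio can get 132.79 next round, worth 0.42 × 132.79 = 55.7718 now, so the distributor offers 55.7718, keeping 144.2282.
Round 2 (the studio proposes): the distributor can get 144.2282 next round, worth 0.47 × 144.2282 = 67.787254 now, so the studio offers 67.787254, keeping 132.212746.
Round 1 (the distributor proposes): the studio can get 132.212746 next round, worth 0.42 × 132.212746 = 55.52935332 now; the distributor offers that and keeps 144.47064668.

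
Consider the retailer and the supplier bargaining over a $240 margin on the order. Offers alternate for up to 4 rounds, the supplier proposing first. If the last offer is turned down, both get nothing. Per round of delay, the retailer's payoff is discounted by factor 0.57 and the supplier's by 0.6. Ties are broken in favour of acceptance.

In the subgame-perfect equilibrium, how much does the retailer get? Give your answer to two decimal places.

Work backward from the last round.
Round 4 (the retailer proposes): the supplier will accept anything ≥ 0, so the retailer offers 0 and keeps 240.
Round 3 (the supplier proposes): the retailer can get 240 next round, worth 0.57 × 240 = 136.8 now, so the supplier offers 136.8, keeping 103.2.
Round 2 (the retailer proposes): the supplier can get 103.2 next round, worth 0.6 × 103.2 = 61.92 now, so the retailer offers 61.92, keeping 178.08.
Round 1 (the supplier proposes): the retailer can get 178.08 next round, worth 0.57 × 178.08 = 101.5056 now. The supplier offers 101.5056 and keeps 240 − 101.5056 = 138.4944.

101.51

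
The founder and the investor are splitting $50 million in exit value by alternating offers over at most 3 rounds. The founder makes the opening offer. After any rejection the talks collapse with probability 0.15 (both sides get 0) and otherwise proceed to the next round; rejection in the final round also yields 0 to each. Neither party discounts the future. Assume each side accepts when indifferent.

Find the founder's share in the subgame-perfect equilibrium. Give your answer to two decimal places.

Round 3 (the founder proposes): rejection yields 0 for the investor; the founder offers 0 and keeps 50.
Round 2 (the investor proposes): rejecting gives the founder an expected 0.85 × 50 = 42.5; the investor offers that and keeps 7.5.
Round 1 (the founder proposes): rejecting gives the investor an expected 0.85 × 7.5 = 6.375. The founder offers 6.375 and keeps 50 − 6.375 = 43.625.

43.63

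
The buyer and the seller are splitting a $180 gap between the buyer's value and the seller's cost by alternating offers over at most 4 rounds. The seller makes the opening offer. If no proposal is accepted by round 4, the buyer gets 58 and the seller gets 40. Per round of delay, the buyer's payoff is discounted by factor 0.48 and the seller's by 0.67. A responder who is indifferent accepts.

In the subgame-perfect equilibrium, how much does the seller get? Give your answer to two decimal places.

Round 4 (the buyer proposes): the seller gets 40 if talks fail, so the buyer offers 40 and keeps 140.
Round 3 (the seller proposes): the buyer can get 140 next round, worth 0.48 × 140 = 67.2 now, so the seller offers 67.2, keeping 112.8.
Round 2 (the buyer proposes): the seller can get 112.8 next round, worth 0.67 × 112.8 = 75.576 now. The buyer offers 75.576 and keeps 180 − 75.576 = 104.424.
Round 1 (the seller proposes): the buyer can get 104.424 next round, worth 0.48 × 104.424 = 50.12352 now. The seller offers 50.12352 and keeps 180 − 50.12352 = 129.87648.

129.88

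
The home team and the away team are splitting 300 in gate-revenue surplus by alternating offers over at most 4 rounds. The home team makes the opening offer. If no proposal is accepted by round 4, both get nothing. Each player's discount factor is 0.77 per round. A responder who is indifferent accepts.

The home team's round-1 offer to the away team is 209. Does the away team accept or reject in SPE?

Round 4 (the away team proposes): the home team will accept anything ≥ 0, so the away team offers 0 and keeps 300.
Round 3 (the home team proposes): the away team can get 300 next round, worth 0.77 × 300 = 231 now; the home team offers that and keeps 69.
Round 2 (the away team proposes): the home team can get 69 next round, worth 0.77 × 69 = 53.13 now. The away team offers 53.13 and keeps 300 − 53.13 = 246.87.
So by rejecting in round 1, the away team gets 246.87 next round, worth 0.77 × 246.87 = 190.0899 now.
Offer 209 ≥ 190.0899, so the away team accepts.

Accept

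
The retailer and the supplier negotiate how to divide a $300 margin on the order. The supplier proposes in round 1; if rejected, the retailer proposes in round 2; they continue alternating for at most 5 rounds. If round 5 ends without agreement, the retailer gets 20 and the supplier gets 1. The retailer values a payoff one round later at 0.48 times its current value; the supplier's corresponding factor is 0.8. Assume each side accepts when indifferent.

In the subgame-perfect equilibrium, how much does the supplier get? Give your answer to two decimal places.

Round 5 (the supplier proposes): the retailer gets 20 if talks fail, so the supplier offers 20 and keeps 280.
Round 4 (the retailer proposes): the supplier can get 280 next round, worth 0.8 × 280 = 224 now, so the retailer offers 224, keeping 76.
Round 3 (the supplier proposes): the retailer can get 76 next round, worth 0.48 × 76 = 36.48 now. The supplier offers 36.48 and keeps 300 − 36.48 = 263.52.
Round 2 (the retailer proposes): the supplier can get 263.52 next round, worth 0.8 × 263.52 = 210.816 now, so the retailer offers 210.816, keeping 89.184.
Round 1 (the supplier proposes): the retailer can get 89.184 next round, worth 0.48 × 89.184 = 42.80832 now, so the supplier offers 42.80832, keeping 257.19168.

257.19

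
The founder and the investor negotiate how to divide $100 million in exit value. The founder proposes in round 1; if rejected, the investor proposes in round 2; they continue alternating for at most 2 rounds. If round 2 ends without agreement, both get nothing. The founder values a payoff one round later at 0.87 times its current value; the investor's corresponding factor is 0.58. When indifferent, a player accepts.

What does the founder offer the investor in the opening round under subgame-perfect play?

Work backward from the last round.
Round 2 (the investor proposes): the founder will accept anything ≥ 0, so the investor offers 0 and keeps 100.
Round 1 (the founder proposes): the investor can get 100 next round, worth 0.58 × 100 = 58 now; the founder offers that and keeps 42.

58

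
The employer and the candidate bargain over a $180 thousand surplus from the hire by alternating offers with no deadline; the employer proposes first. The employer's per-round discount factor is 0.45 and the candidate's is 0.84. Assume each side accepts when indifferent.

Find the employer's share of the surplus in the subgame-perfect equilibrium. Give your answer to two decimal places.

46.30

When the employer proposes, the candidate accepts any offer worth at least 0.84 times what the candidate would get by proposing next round; and vice versa.
This gives x = 180 − 0.84y and y = 180 − 0.45x, where x and y are each side's share when it proposes.
Hence (1 − 0.84·0.45)x = 180(1 − 0.84), i.e. 0.622·x = 28.8.
x ≈ 46.3023; the candidate's share is 180 − x ≈ 133.6977.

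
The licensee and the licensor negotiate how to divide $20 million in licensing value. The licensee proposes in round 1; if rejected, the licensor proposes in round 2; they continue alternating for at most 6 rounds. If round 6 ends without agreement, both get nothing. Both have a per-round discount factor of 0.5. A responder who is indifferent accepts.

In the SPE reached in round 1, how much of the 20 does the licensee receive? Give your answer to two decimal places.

13.13

Round 6 (the licensor proposes): the licensee will accept anything ≥ 0, so the licensor offers 0 and keeps 20.
Round 5 (the licensee proposes): the licensor can get 20 next round, worth 0.5 × 20 = 10 now. The licensee offers 10 and keeps 20 − 10 = 10.
Round 4 (the licensor proposes): the licensee can get 10 next round, worth 0.5 × 10 = 5 now, so the licensor offers 5, keeping 15.
Round 3 (the licensee proposes): the licensor can get 15 next round, worth 0.5 × 15 = 7.5 now; the licensee offers that and keeps 12.5.
Round 2 (the licensor proposes): the licensee can get 12.5 next round, worth 0.5 × 12.5 = 6.25 now, so the licensor offers 6.25, keeping 13.75.
Round 1 (the licensee proposes): the licensor can get 13.75 next round, worth 0.5 × 13.75 = 6.875 now, so the licensee offers 6.875, keeping 13.125.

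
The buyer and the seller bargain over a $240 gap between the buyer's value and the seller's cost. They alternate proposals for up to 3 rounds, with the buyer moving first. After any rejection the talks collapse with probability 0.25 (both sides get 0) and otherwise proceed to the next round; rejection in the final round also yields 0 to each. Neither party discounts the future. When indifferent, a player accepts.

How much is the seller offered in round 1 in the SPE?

45

By backward induction:
Round 3 (the buyer proposes): rejection yields 0 for the seller; the buyer offers 0 and keeps 240.
Round 2 (the seller proposes): rejecting gives the buyer an expected 0.75 × 240 = 180. The seller offers 180 and keeps 240 − 180 = 60.
Round 1 (the buyer proposes): rejecting gives the seller an expected 0.75 × 60 = 45, so the buyer offers 45, keeping 195.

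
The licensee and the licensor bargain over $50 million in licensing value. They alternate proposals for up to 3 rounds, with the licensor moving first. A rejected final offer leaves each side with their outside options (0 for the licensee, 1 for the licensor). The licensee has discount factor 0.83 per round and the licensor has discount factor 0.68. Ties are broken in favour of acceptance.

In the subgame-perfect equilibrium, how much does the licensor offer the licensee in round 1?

Round 3 (the licensor proposes): the licensee will accept anything ≥ 0, so the licensor offers 0 and keeps 50.
Round 2 (the licensee proposes): the licensor can get 50 next round, worth 0.68 × 50 = 34 now. The licensee offers 34 and keeps 50 − 34 = 16.
Round 1 (the licensor proposes): the licensee can get 16 next round, worth 0.83 × 16 = 13.28 now. The licensor offers 13.28 and keeps 50 − 13.28 = 36.72.

13.28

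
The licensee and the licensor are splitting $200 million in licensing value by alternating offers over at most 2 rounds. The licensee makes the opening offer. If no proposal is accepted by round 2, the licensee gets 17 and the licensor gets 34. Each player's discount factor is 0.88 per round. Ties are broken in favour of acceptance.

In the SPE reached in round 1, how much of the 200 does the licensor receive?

Round 2 (the licensor proposes): the licensee gets 17 if talks fail, so the licensor offers 17 and keeps 183.
Round 1 (the licensee proposes): the licensor can get 183 next round, worth 0.88 × 183 = 161.04 now; the licensee offers that and keeps 38.96.

161.04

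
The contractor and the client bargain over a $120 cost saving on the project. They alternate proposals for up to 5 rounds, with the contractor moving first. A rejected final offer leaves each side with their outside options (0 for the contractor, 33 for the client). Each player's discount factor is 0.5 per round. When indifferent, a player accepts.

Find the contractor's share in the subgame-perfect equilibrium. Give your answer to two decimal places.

80.44

Round 5 (the contractor proposes): the client gets 33 if talks fail, so the contractor offers 33 and keeps 87.
Round 4 (the client proposes): the contractor can get 87 next round, worth 0.5 × 87 = 43.5 now. The client offers 43.5 and keeps 120 − 43.5 = 76.5.
Round 3 (the contractor proposes): the client can get 76.5 next round, worth 0.5 × 76.5 = 38.25 now, so the contractor offers 38.25, keeping 81.75.
Round 2 (the client proposes): the contractor can get 81.75 next round, worth 0.5 × 81.75 = 40.875 now, so the client offers 40.875, keeping 79.125.
Round 1 (the contractor proposes): the client can get 79.125 next round, worth 0.5 × 79.125 = 39.5625 now. The contractor offers 39.5625 and keeps 120 − 39.5625 = 80.4375.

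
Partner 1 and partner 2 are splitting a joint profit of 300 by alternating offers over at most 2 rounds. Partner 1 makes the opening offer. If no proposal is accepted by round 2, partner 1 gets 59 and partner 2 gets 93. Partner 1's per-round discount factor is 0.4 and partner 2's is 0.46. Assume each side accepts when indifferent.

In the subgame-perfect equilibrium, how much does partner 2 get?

Solve by backward induction from round 2.
Round 2 (partner 2 proposes): partner 1 gets 59 if talks fail, so partner 2 offers 59 and keeps 241.
Round 1 (partner 1 proposes): partner 2 can get 241 next round, worth 0.46 × 241 = 110.86 now; partner 1 offers that and keeps 189.14.

110.86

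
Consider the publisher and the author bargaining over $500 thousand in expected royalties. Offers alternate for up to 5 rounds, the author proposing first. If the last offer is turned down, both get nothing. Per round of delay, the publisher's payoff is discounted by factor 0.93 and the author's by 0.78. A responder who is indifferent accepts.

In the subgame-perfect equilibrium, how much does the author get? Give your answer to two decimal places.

323.49

Round 5 (the author proposes): the publisher will accept anything ≥ 0, so the author offers 0 and keeps 500.
Round 4 (the publisher proposes): the author can get 500 next round, worth 0.78 × 500 = 390 now; the publisher offers that and keeps 110.
Round 3 (the author proposes): the publisher can get 110 next round, worth 0.93 × 110 = 102.3 now, so the author offers 102.3, keeping 397.7.
Round 2 (the publisher proposes): the author can get 397.7 next round, worth 0.78 × 397.7 = 310.206 now. The publisher offers 310.206 and keeps 500 − 310.206 = 189.794.
Round 1 (the author proposes): the publisher can get 189.794 next round, worth 0.93 × 189.794 = 176.50842 now; the author offers that and keeps 323.49158.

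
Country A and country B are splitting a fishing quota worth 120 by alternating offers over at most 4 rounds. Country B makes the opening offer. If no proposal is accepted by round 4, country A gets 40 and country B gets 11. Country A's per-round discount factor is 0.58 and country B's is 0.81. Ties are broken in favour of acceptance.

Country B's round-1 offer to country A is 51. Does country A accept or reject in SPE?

Accept

Round 4 (country A proposes): country B gets 11 if talks fail, so country A offers 11 and keeps 109.
Round 3 (country B proposes): country A can get 109 next round, worth 0.58 × 109 = 63.22 now; country B offers that and keeps 56.78.
Round 2 (country A proposes): country B can get 56.78 next round, worth 0.81 × 56.78 = 45.9918 now, so country A offers 45.9918, keeping 74.0082.
So by rejecting in round 1, country A gets 74.0082 next round, worth 0.58 × 74.0082 = 42.924756 now.
Offer 51 ≥ 42.924756, so country A accepts.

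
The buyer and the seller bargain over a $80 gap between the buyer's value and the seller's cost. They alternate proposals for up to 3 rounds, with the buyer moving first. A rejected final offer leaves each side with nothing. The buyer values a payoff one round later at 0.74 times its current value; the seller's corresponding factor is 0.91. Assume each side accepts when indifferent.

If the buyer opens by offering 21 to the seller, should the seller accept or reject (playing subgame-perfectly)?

Accept

Round 3 (the buyer proposes): rejection yields 0 for the seller; the buyer offers 0 and keeps 80.
Round 2 (the seller proposes): the buyer can get 80 next round, worth 0.74 × 80 = 59.2 now. The seller offers 59.2 and keeps 80 − 59.2 = 20.8.
So by rejecting in round 1, the seller gets 20.8 next round, worth 0.91 × 20.8 = 18.928 now.
Offer 21 ≥ 18.928, so the seller accepts.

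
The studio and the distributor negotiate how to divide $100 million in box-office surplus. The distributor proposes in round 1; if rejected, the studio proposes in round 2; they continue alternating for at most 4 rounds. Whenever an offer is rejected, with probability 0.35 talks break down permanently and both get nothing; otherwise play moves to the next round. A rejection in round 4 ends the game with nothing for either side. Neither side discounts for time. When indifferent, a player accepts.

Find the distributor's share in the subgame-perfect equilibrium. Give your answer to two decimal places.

49.79

Round 4 (the studio proposes): rejection yields 0 for the distributor; the studio offers 0 and keeps 100.
Round 3 (the distributor proposes): rejecting gives the studio an expected 0.65 × 100 = 65, so the distributor offers 65, keeping 35.
Round 2 (the studio proposes): rejecting gives the distributor an expected 0.65 × 35 = 22.75; the studio offers that and keeps 77.25.
Round 1 (the distributor proposes): rejecting gives the studio an expected 0.65 × 77.25 = 50.2125, so the distributor offers 50.2125, keeping 49.7875.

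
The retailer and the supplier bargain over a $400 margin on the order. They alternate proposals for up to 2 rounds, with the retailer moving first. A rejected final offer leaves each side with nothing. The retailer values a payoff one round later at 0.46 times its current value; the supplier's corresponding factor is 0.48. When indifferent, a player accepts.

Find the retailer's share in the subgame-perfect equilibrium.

Round 2 (the supplier proposes): the retailer will accept anything ≥ 0, so the supplier offers 0 and keeps 400.
Round 1 (the retailer proposes): the supplier can get 400 next round, worth 0.48 × 400 = 192 now, so the retailer offers 192, keeping 208.

208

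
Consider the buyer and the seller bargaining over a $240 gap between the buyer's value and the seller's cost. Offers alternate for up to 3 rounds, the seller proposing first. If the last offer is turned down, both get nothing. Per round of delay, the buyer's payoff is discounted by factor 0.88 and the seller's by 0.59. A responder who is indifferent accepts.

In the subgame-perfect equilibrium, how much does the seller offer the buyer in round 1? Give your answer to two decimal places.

By backward induction:
Round 3 (the seller proposes): rejection yields 0 for the buyer; the seller offers 0 and keeps 240.
Round 2 (the buyer proposes): the seller can get 240 next round, worth 0.59 × 240 = 141.6 now, so the buyer offers 141.6, keeping 98.4.
Round 1 (the seller proposes): the buyer can get 98.4 next round, worth 0.88 × 98.4 = 86.592 now, so the seller offers 86.592, keeping 153.408.

86.59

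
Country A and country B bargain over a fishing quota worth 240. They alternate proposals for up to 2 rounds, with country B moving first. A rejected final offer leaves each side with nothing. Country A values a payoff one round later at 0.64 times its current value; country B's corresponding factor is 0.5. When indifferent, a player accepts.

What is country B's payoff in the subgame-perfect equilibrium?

Round 2 (country A proposes): rejection yields 0 for country B; country A offers 0 and keeps 240.
Round 1 (country B proposes): country A can get 240 next round, worth 0.64 × 240 = 153.6 now; country B offers that and keeps 86.4.

86.4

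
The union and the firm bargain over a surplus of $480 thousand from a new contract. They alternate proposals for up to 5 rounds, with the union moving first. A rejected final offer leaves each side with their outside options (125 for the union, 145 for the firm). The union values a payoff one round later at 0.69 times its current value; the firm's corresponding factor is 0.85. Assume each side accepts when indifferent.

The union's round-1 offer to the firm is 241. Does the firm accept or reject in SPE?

Reject

Round 5 (the union proposes): the firm gets 145 if talks fail, so the union offers 145 and keeps 335.
Round 4 (the firm proposes): the union can get 335 next round, worth 0.69 × 335 = 231.15 now. The firm offers 231.15 and keeps 480 − 231.15 = 248.85.
Round 3 (the union proposes): the firm can get 248.85 next round, worth 0.85 × 248.85 = 211.5225 now; the union offers that and keeps 268.4775.
Round 2 (the firm proposes): the union can get 268.4775 next round, worth 0.69 × 268.4775 = 185.249475 now, so the firm offers 185.249475, keeping 294.750525.
So by rejecting in round 1, the firm gets 294.750525 next round, worth 0.85 × 294.750525 = 250.53794625 now.
Offer 241 < 250.53794625, so the firm rejects.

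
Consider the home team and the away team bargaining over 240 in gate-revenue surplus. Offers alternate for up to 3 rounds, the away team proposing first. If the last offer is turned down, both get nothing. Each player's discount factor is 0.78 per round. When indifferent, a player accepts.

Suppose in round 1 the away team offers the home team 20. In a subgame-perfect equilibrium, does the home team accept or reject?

Reject

Round 3 (the away team proposes): rejection yields 0 for the home team; the away team offers 0 and keeps 240.
Round 2 (the home team proposes): the away team can get 240 next round, worth 0.78 × 240 = 187.2 now. The home team offers 187.2 and keeps 240 − 187.2 = 52.8.
So by rejecting in round 1, the home team gets 52.8 next round, worth 0.78 × 52.8 = 41.184 now.
Offer 20 < 41.184, so the home team rejects.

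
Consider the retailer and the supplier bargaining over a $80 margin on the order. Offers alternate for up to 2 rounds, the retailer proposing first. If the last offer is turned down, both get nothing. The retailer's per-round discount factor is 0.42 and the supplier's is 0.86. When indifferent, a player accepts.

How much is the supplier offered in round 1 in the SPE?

68.8

Round 2 (the supplier proposes): rejection yields 0 for the retailer; the supplier offers 0 and keeps 80.
Round 1 (the retailer proposes): the supplier can get 80 next round, worth 0.86 × 80 = 68.8 now. The retailer offers 68.8 and keeps 80 − 68.8 = 11.2.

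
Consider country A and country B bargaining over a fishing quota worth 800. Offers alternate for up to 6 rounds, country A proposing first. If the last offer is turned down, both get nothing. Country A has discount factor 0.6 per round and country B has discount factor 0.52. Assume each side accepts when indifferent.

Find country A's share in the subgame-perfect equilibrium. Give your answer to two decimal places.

Round 6 (country B proposes): country A will accept anything ≥ 0, so country B offers 0 and keeps 800.
Round 5 (country A proposes): country B can get 800 next round, worth 0.52 × 800 = 416 now; country A offers that and keeps 384.
Round 4 (country B proposes): country A can get 384 next round, worth 0.6 × 384 = 230.4 now. Country B offers 230.4 and keeps 800 − 230.4 = 569.6.
Round 3 (country A proposes): country B can get 569.6 next round, worth 0.52 × 569.6 = 296.192 now; country A offers that and keeps 503.808.
Round 2 (country B proposes): country A can get 503.808 next round, worth 0.6 × 503.808 = 302.2848 now. Country B offers 302.2848 and keeps 800 − 302.2848 = 497.7152.
Round 1 (country A proposes): country B can get 497.7152 next round, worth 0.52 × 497.7152 = 258.811904 now, so country A offers 258.811904, keeping 541.188096.

541.19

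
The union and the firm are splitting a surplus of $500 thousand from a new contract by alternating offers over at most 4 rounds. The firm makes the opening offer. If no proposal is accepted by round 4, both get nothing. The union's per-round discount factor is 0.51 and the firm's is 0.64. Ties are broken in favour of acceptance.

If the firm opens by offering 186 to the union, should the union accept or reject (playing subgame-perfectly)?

Work out the union's continuation value if the offer is rejected.
Round 4 (the union proposes): the firm will accept anything ≥ 0, so the union offers 0 and keeps 500.
Round 3 (the firm proposes): the union can get 500 next round, worth 0.51 × 500 = 255 now; the firm offers that and keeps 245.
Round 2 (the union proposes): the firm can get 245 next round, worth 0.64 × 245 = 156.8 now. The union offers 156.8 and keeps 500 − 156.8 = 343.2.
So by rejecting in round 1, the union gets 343.2 next round, worth 0.51 × 343.2 = 175.032 now.
Offer 186 ≥ 175.032, so the union accepts.

Accept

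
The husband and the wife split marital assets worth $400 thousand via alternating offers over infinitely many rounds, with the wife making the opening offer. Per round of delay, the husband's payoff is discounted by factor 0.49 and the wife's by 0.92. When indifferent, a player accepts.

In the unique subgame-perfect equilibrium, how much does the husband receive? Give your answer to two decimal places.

In a stationary SPE each proposer offers the other exactly their discounted continuation value.
If the wife keeps x when proposing and the husband keeps y when proposing, then x = 400 − 0.49y and y = 400 − 0.92x.
Solving: x = 400(1 − 0.49) / (1 − 0.92·0.49) = 204 / 0.5492 ≈ 371.4494.
The husband gets 400 − 371.4494 ≈ 28.5506.

28.55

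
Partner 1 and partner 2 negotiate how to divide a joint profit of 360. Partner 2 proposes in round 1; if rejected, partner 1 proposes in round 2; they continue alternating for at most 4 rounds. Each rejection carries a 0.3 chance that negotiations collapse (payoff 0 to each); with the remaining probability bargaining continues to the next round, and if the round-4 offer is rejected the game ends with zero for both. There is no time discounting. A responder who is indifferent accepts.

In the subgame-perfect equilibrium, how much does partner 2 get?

Round 4 (partner 1 proposes): partner 2 will accept anything ≥ 0, so partner 1 offers 0 and keeps 360.
Round 3 (partner 2 proposes): rejecting gives partner 1 an expected 0.7 × 360 = 252. Partner 2 offers 252 and keeps 360 − 252 = 108.
Round 2 (partner 1 proposes): rejecting gives partner 2 an expected 0.7 × 108 = 75.6; partner 1 offers that and keeps 284.4.
Round 1 (partner 2 proposes): rejecting gives partner 1 an expected 0.7 × 284.4 = 199.08; partner 2 offers that and keeps 160.92.

160.92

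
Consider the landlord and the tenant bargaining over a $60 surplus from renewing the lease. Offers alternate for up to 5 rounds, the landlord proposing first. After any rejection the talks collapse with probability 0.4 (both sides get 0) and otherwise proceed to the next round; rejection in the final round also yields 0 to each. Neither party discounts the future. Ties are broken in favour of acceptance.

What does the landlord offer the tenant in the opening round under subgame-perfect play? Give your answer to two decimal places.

19.58

Round 5 (the landlord proposes): rejection yields 0 for the tenant; the landlord offers 0 and keeps 60.
Round 4 (the tenant proposes): rejecting gives the landlord an expected 0.6 × 60 = 36; the tenant offers that and keeps 24.
Round 3 (the landlord proposes): rejecting gives the tenant an expected 0.6 × 24 = 14.4; the landlord offers that and keeps 45.6.
Round 2 (the tenant proposes): rejecting gives the landlord an expected 0.6 × 45.6 = 27.36, so the tenant offers 27.36, keeping 32.64.
Round 1 (the landlord proposes): rejecting gives the tenant an expected 0.6 × 32.64 = 19.584, so the landlord offers 19.584, keeping 40.416.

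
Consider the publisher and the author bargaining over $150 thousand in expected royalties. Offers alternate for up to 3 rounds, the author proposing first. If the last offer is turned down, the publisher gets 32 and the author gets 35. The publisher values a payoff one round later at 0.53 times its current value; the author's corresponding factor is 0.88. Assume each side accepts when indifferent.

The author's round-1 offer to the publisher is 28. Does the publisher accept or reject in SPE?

Accept

Work out the publisher's continuation value if the offer is rejected.
Round 3 (the author proposes): the publisher gets 32 if talks fail, so the author offers 32 and keeps 118.
Round 2 (the publisher proposes): the author can get 118 next round, worth 0.88 × 118 = 103.84 now. The publisher offers 103.84 and keeps 150 − 103.84 = 46.16.
So by rejecting in round 1, the publisher gets 46.16 next round, worth 0.53 × 46.16 = 24.4648 now.
Offer 28 ≥ 24.4648, so the publisher accepts.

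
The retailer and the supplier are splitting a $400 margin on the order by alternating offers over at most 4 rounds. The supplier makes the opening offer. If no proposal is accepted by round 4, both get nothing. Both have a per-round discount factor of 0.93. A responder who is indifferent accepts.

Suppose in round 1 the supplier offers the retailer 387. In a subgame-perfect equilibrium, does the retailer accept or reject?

Accept

Round 4 (the retailer proposes): the supplier will accept anything ≥ 0, so the retailer offers 0 and keeps 400.
Round 3 (the supplier proposes): the retailer can get 400 next round, worth 0.93 × 400 = 372 now. The supplier offers 372 and keeps 400 − 372 = 28.
Round 2 (the retailer proposes): the supplier can get 28 next round, worth 0.93 × 28 = 26.04 now. The retailer offers 26.04 and keeps 400 − 26.04 = 373.96.
So by rejecting in round 1, the retailer gets 373.96 next round, worth 0.93 × 373.96 = 347.7828 now.
Offer 387 ≥ 347.7828, so the retailer accepts.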